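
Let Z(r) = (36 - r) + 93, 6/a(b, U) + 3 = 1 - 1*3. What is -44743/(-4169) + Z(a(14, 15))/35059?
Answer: 7845938204/730804855 ≈ 10.736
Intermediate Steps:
a(b, U) = -6/5 (a(b, U) = 6/(-3 + (1 - 1*3)) = 6/(-3 + (1 - 3)) = 6/(-3 - 2) = 6/(-5) = 6*(-⅕) = -6/5)
Z(r) = 129 - r
-44743/(-4169) + Z(a(14, 15))/35059 = -44743/(-4169) + (129 - 1*(-6/5))/35059 = -44743*(-1/4169) + (129 + 6/5)*(1/35059) = 44743/4169 + (651/5)*(1/35059) = 44743/4169 + 651/175295 = 7845938204/730804855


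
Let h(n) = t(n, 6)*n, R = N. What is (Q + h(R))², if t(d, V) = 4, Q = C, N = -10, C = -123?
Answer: 26569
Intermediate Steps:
R = -10
Q = -123
h(n) = 4*n
(Q + h(R))² = (-123 + 4*(-10))² = (-123 - 40)² = (-163)² = 26569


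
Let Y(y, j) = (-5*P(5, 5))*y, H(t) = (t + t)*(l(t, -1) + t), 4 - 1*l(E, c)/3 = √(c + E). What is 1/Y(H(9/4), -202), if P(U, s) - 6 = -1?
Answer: -152/230175 - 16*√5/230175 ≈ -0.00081580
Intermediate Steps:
l(E, c) = 12 - 3*√(E + c) (l(E, c) = 12 - 3*√(c + E) = 12 - 3*√(E + c))
P(U, s) = 5 (P(U, s) = 6 - 1 = 5)
H(t) = 2*t*(12 + t - 3*√(-1 + t)) (H(t) = (t + t)*((12 - 3*√(t - 1)) + t) = (2*t)*((12 - 3*√(-1 + t)) + t) = (2*t)*(12 + t - 3*√(-1 + t)) = 2*t*(12 + t - 3*√(-1 + t)))
Y(y, j) = -25*y (Y(y, j) = (-5*5)*y = -25*y)
1/Y(H(9/4), -202) = 1/(-50*9/4*(12 + 9/4 - 3*√(-1 + 9/4))) = 1/(-50*9*(¼)*(12 + 9*(¼) - 3*√(-1 + 9*(¼)))) = 1/(-50*9*(12 + 9/4 - 3*√(-1 + 9/4))/4) = 1/(-50*9*(12 + 9/4 - 3*√5/2)/4) = 1/(-50*9*(57/4 - 3*√5/2)/4) = 1/(-25*(513/8 - 27*√5/4)) = 1/(-12825/8 + 675*√5/4)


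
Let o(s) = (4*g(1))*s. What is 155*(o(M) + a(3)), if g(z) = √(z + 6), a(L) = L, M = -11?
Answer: 465 - 6820*√7 ≈ -17579.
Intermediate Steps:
g(z) = √(6 + z)
o(s) = 4*s*√7 (o(s) = (4*√(6 + 1))*s = (4*√7)*s = 4*s*√7)
155*(o(M) + a(3)) = 155*(4*(-11)*√7 + 3) = 155*(-44*√7 + 3) = 155*(3 - 44*√7) = 465 - 6820*√7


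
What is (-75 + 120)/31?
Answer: 45/31 ≈ 1.4516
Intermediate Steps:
(-75 + 120)/31 = 45*(1/31) = 45/31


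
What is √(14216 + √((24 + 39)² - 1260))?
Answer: √(14216 + 3*√301) ≈ 119.45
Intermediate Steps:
√(14216 + √((24 + 39)² - 1260)) = √(14216 + √(63² - 1260)) = √(14216 + √(3969 - 1260)) = √(14216 + √2709) = √(14216 + 3*√301)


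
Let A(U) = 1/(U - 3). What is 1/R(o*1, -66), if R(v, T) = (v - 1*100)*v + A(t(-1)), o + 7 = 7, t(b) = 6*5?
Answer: 27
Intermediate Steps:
t(b) = 30
o = 0 (o = -7 + 7 = 0)
A(U) = 1/(-3 + U)
R(v, T) = 1/27 + v*(-100 + v) (R(v, T) = (v - 1*100)*v + 1/(-3 + 30) = (v - 100)*v + 1/27 = (-100 + v)*v + 1/27 = v*(-100 + v) + 1/27 = 1/27 + v*(-100 + v))
1/R(o*1, -66) = 1/(1/27 + (0*1)² - 0) = 1/(1/27 + 0² - 100*0) = 1/(1/27 + 0 + 0) = 1/(1/27) = 27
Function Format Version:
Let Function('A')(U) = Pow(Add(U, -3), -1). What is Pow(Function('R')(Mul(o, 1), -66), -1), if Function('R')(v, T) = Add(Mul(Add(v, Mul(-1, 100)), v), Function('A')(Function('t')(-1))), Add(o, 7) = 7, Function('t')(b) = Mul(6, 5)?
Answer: 27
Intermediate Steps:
Function('t')(b) = 30
o = 0 (o = Add(-7, 7) = 0)
Function('A')(U) = Pow(Add(-3, U), -1)
Function('R')(v, T) = Add(Rational(1, 27), Mul(v, Add(-100, v))) (Function('R')(v, T) = Add(Mul(Add(v, Mul(-1, 100)), v), Pow(Add(-3, 30), -1)) = Add(Mul(Add(v, -100), v), Pow(27, -1)) = Add(Mul(Add(-100, v), v), Rational(1, 27)) = Add(Mul(v, Add(-100, v)), Rational(1, 27)) = Add(Rational(1, 27), Mul(v, Add(-100, v))))
Pow(Function('R')(Mul(o, 1), -66), -1) = Pow(Add(Rational(1, 27), Pow(Mul(0, 1), 2), Mul(-100, Mul(0, 1))), -1) = Pow(Add(Rational(1, 27), Pow(0, 2), Mul(-100, 0)), -1) = Pow(Add(Rational(1, 27), 0, 0), -1) = Pow(Rational(1, 27), -1) = 27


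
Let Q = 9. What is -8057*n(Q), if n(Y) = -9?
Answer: 72513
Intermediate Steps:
-8057*n(Q) = -8057*(-9) = 72513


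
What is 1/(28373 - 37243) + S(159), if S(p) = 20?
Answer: 177399/8870 ≈ 20.000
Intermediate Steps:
1/(28373 - 37243) + S(159) = 1/(28373 - 37243) + 20 = 1/(-8870) + 20 = -1/8870 + 20 = 177399/8870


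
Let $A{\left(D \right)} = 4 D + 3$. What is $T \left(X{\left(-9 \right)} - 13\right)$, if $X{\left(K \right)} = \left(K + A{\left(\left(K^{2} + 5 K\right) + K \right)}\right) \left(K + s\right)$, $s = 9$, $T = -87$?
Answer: $1131$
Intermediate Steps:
$A{\left(D \right)} = 3 + 4 D$
$X{\left(K \right)} = \left(9 + K\right) \left(3 + 4 K^{2} + 25 K\right)$ ($X{\left(K \right)} = \left(K + \left(3 + 4 \left(\left(K^{2} + 5 K\right) + K\right)\right)\right) \left(K + 9\right) = \left(K + \left(3 + 4 \left(K^{2} + 6 K\right)\right)\right) \left(9 + K\right) = \left(K + \left(3 + \left(4 K^{2} + 24 K\right)\right)\right) \left(9 + K\right) = \left(K + \left(3 + 4 K^{2} + 24 K\right)\right) \left(9 + K\right) = \left(3 + 4 K^{2} + 25 K\right) \left(9 + K\right) = \left(9 + K\right) \left(3 + 4 K^{2} + 25 K\right)$)
$T \left(X{\left(-9 \right)} - 13\right) = - 87 \left(\left(27 + 4 \left(-9\right)^{3} + 61 \left(-9\right)^{2} + 228 \left(-9\right)\right) - 13\right) = - 87 \left(\left(27 + 4 \left(-729\right) + 61 \cdot 81 - 2052\right) - 13\right) = - 87 \left(\left(27 - 2916 + 4941 - 2052\right) - 13\right) = - 87 \left(0 - 13\right) = \left(-87\right) \left(-13\right) = 1131$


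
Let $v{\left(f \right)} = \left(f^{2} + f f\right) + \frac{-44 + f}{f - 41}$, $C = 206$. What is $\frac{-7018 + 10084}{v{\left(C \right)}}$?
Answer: $\frac{84315}{2334007} \approx 0.036125$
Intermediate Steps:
$v{\left(f \right)} = 2 f^{2} + \frac{-44 + f}{-41 + f}$ ($v{\left(f \right)} = \left(f^{2} + f^{2}\right) + \frac{-44 + f}{-41 + f} = 2 f^{2} + \frac{-44 + f}{-41 + f}$)
$\frac{-7018 + 10084}{v{\left(C \right)}} = \frac{-7018 + 10084}{\frac{1}{-41 + 206} \left(-44 + 206 - 82 \cdot 206^{2} + 2 \cdot 206^{3}\right)} = \frac{3066}{\frac{1}{165} \left(-44 + 206 - 3479752 + 2 \cdot 8741816\right)} = \frac{3066}{\frac{1}{165} \left(-44 + 206 - 3479752 + 17483632\right)} = \frac{3066}{\frac{1}{165} \cdot 14004042} = \frac{3066}{\frac{4668014}{55}} = 3066 \cdot \frac{55}{4668014} = \frac{84315}{2334007}$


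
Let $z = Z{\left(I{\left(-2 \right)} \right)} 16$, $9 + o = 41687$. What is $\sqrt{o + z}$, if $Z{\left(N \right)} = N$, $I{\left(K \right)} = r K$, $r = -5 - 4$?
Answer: $\sqrt{41966} \approx 204.86$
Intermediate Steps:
$o = 41678$ ($o = -9 + 41687 = 41678$)
$r = -9$ ($r = -5 - 4 = -9$)
$I{\left(K \right)} = - 9 K$
$z = 288$ ($z = \left(-9\right) \left(-2\right) 16 = 18 \cdot 16 = 288$)
$\sqrt{o + z} = \sqrt{41678 + 288} = \sqrt{41966}$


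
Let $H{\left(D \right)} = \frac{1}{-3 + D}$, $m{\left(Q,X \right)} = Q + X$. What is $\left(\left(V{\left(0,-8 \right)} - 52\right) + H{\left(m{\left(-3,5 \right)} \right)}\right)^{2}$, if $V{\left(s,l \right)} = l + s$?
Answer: $3721$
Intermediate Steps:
$\left(\left(V{\left(0,-8 \right)} - 52\right) + H{\left(m{\left(-3,5 \right)} \right)}\right)^{2} = \left(\left(\left(-8 + 0\right) - 52\right) + \frac{1}{-3 + \left(-3 + 5\right)}\right)^{2} = \left(\left(-8 - 52\right) + \frac{1}{-3 + 2}\right)^{2} = \left(-60 + \frac{1}{-1}\right)^{2} = \left(-60 - 1\right)^{2} = \left(-61\right)^{2} = 3721$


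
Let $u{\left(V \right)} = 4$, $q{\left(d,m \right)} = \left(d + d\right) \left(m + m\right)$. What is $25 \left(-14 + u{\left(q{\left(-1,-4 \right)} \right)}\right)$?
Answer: $-250$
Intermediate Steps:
$q{\left(d,m \right)} = 4 d m$ ($q{\left(d,m \right)} = 2 d 2 m = 4 d m$)
$25 \left(-14 + u{\left(q{\left(-1,-4 \right)} \right)}\right) = 25 \left(-14 + 4\right) = 25 \left(-10\right) = -250$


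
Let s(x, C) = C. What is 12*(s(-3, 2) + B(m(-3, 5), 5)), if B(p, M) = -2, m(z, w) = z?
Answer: 0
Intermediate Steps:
12*(s(-3, 2) + B(m(-3, 5), 5)) = 12*(2 - 2) = 12*0 = 0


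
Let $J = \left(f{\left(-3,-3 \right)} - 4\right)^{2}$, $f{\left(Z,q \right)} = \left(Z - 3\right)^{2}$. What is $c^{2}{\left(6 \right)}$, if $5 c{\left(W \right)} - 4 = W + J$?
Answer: $\frac{1069156}{25} \approx 42766.0$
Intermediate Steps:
$f{\left(Z,q \right)} = \left(-3 + Z\right)^{2}$
$J = 1024$ ($J = \left(\left(-3 - 3\right)^{2} - 4\right)^{2} = \left(\left(-6\right)^{2} - 4\right)^{2} = \left(36 - 4\right)^{2} = 32^{2} = 1024$)
$c{\left(W \right)} = \frac{1028}{5} + \frac{W}{5}$ ($c{\left(W \right)} = \frac{4}{5} + \frac{W + 1024}{5} = \frac{4}{5} + \frac{1024 + W}{5} = \frac{4}{5} + \left(\frac{1024}{5} + \frac{W}{5}\right) = \frac{1028}{5} + \frac{W}{5}$)
$c^{2}{\left(6 \right)} = \left(\frac{1028}{5} + \frac{1}{5} \cdot 6\right)^{2} = \left(\frac{1028}{5} + \frac{6}{5}\right)^{2} = \left(\frac{1034}{5}\right)^{2} = \frac{1069156}{25}$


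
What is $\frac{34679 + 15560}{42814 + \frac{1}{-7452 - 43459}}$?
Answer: $\frac{2557717729}{2179703553} \approx 1.1734$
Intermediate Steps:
$\frac{34679 + 15560}{42814 + \frac{1}{-7452 - 43459}} = \frac{50239}{42814 + \frac{1}{-50911}} = \frac{50239}{42814 - \frac{1}{50911}} = \frac{50239}{\frac{2179703553}{50911}} = 50239 \cdot \frac{50911}{2179703553} = \frac{2557717729}{2179703553}$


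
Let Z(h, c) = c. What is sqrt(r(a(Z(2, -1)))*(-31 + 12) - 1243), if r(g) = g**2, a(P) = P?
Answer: I*sqrt(1262) ≈ 35.525*I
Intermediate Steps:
sqrt(r(a(Z(2, -1)))*(-31 + 12) - 1243) = sqrt((-1)**2*(-31 + 12) - 1243) = sqrt(1*(-19) - 1243) = sqrt(-19 - 1243) = sqrt(-1262) = I*sqrt(1262)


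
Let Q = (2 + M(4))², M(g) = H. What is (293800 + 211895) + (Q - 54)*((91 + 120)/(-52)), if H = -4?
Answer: 13153345/26 ≈ 5.0590e+5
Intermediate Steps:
M(g) = -4
Q = 4 (Q = (2 - 4)² = (-2)² = 4)
(293800 + 211895) + (Q - 54)*((91 + 120)/(-52)) = (293800 + 211895) + (4 - 54)*((91 + 120)/(-52)) = 505695 - 10550*(-1)/52 = 505695 - 50*(-211/52) = 505695 + 5275/26 = 13153345/26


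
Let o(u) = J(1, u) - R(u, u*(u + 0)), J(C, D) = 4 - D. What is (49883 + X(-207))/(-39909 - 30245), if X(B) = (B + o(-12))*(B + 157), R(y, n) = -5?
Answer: -59183/70154 ≈ -0.84362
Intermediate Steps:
o(u) = 9 - u (o(u) = (4 - u) - 1*(-5) = (4 - u) + 5 = 9 - u)
X(B) = (21 + B)*(157 + B) (X(B) = (B + (9 - 1*(-12)))*(B + 157) = (B + (9 + 12))*(157 + B) = (B + 21)*(157 + B) = (21 + B)*(157 + B))
(49883 + X(-207))/(-39909 - 30245) = (49883 + (3297 + (-207)**2 + 178*(-207)))/(-39909 - 30245) = (49883 + (3297 + 42849 - 36846))/(-70154) = (49883 + 9300)*(-1/70154) = 59183*(-1/70154) = -59183/70154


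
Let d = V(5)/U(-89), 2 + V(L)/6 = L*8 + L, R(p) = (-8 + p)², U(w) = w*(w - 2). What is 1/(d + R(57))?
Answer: 8099/19445957 ≈ 0.00041649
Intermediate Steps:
U(w) = w*(-2 + w)
V(L) = -12 + 54*L (V(L) = -12 + 6*(L*8 + L) = -12 + 6*(8*L + L) = -12 + 6*(9*L) = -12 + 54*L)
d = 258/8099 (d = (-12 + 54*5)/((-89*(-2 - 89))) = (-12 + 270)/((-89*(-91))) = 258/8099 ≈ 0.031856)
1/(d + R(57)) = 1/(258/8099 + (-8 + 57)²) = 1/(258/8099 + 49²) = 1/(258/8099 + 2401) = 1/(19445957/8099) = 8099/19445957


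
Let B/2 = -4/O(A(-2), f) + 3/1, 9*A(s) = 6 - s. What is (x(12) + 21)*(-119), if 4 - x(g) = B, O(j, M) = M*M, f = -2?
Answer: -2499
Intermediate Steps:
A(s) = ⅔ - s/9 (A(s) = (6 - s)/9 = ⅔ - s/9)
O(j, M) = M²
B = 4 (B = 2*(-4/((-2)²) + 3/1) = 2*(-4/4 + 3*1) = 2*(-4*¼ + 3) = 2*(-1 + 3) = 2*2 = 4)
x(g) = 0 (x(g) = 4 - 1*4 = 4 - 4 = 0)
(x(12) + 21)*(-119) = (0 + 21)*(-119) = 21*(-119) = -2499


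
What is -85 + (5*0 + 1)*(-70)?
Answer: -155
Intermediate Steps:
-85 + (5*0 + 1)*(-70) = -85 + (0 + 1)*(-70) = -85 + 1*(-70) = -85 - 70 = -155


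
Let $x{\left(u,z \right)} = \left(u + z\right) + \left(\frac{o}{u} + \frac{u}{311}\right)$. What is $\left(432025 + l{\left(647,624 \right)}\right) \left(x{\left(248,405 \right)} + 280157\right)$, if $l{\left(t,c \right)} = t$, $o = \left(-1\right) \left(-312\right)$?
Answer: $\frac{1171376811330144}{9641} \approx 1.215 \cdot 10^{11}$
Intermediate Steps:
$o = 312$
$x{\left(u,z \right)} = z + \frac{312}{u} + \frac{312 u}{311}$ ($x{\left(u,z \right)} = \left(u + z\right) + \left(\frac{312}{u} + \frac{u}{311}\right) = z + \frac{312}{u} + \frac{312 u}{311}$)
$\left(432025 + l{\left(647,624 \right)}\right) \left(x{\left(248,405 \right)} + 280157\right) = \left(432025 + 647\right) \left(\left(405 + \frac{312}{248} + \frac{312}{311} \cdot 248\right) + 280157\right) = 432672 \left(\left(405 + 312 \cdot \frac{1}{248} + \frac{77376}{311}\right) + 280157\right) = 432672 \left(\left(405 + \frac{39}{31} + \frac{77376}{311}\right) + 280157\right) = 432672 \left(\frac{6315390}{9641} + 280157\right) = 432672 \cdot \frac{2707309027}{9641} = \frac{1171376811330144}{9641}$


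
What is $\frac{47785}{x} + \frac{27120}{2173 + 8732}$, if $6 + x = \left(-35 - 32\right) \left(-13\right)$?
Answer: $\frac{7260723}{125771} \approx 57.73$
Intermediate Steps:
$x = 865$ ($x = -6 + \left(-35 - 32\right) \left(-13\right) = -6 - -871 = -6 + 871 = 865$)
$\frac{47785}{x} + \frac{27120}{2173 + 8732} = \frac{47785}{865} + \frac{27120}{2173 + 8732} = 47785 \cdot \frac{1}{865} + \frac{27120}{10905} = \frac{9557}{173} + 27120 \cdot \frac{1}{10905} = \frac{9557}{173} + \frac{1808}{727} = \frac{7260723}{125771}$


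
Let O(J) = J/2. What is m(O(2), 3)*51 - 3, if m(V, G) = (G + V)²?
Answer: 813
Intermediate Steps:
O(J) = J/2 (O(J) = J*(½) = J/2)
m(O(2), 3)*51 - 3 = (3 + (½)*2)²*51 - 3 = (3 + 1)²*51 - 3 = 4²*51 - 3 = 16*51 - 3 = 816 - 3 = 813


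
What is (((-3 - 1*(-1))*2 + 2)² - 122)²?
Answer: 13924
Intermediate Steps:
(((-3 - 1*(-1))*2 + 2)² - 122)² = (((-3 + 1)*2 + 2)² - 122)² = ((-2*2 + 2)² - 122)² = ((-4 + 2)² - 122)² = ((-2)² - 122)² = (4 - 122)² = (-118)² = 13924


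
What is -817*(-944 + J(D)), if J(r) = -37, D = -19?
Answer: 801477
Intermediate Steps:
-817*(-944 + J(D)) = -817*(-944 - 37) = -817*(-981) = 801477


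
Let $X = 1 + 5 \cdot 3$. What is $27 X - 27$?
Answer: $405$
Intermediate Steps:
$X = 16$ ($X = 1 + 15 = 16$)
$27 X - 27 = 27 \cdot 16 - 27 = 432 - 27 = 405$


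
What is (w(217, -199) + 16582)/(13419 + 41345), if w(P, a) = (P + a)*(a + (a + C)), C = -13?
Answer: 2296/13691 ≈ 0.16770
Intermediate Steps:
w(P, a) = (-13 + 2*a)*(P + a) (w(P, a) = (P + a)*(a + (a - 13)) = (P + a)*(a + (-13 + a)) = (P + a)*(-13 + 2*a) = (-13 + 2*a)*(P + a))
(w(217, -199) + 16582)/(13419 + 41345) = ((-13*217 - 13*(-199) + 2*(-199)² + 2*217*(-199)) + 16582)/(13419 + 41345) = ((-2821 + 2587 + 2*39601 - 86366) + 16582)/54764 = ((-2821 + 2587 + 79202 - 86366) + 16582)*(1/54764) = (-7398 + 16582)*(1/54764) = 9184*(1/54764) = 2296/13691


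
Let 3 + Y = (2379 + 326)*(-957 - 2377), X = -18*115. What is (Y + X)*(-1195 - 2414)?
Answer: 32555139687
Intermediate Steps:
X = -2070
Y = -9018473 (Y = -3 + (2379 + 326)*(-957 - 2377) = -3 + 2705*(-3334) = -3 - 9018470 = -9018473)
(Y + X)*(-1195 - 2414) = (-9018473 - 2070)*(-1195 - 2414) = -9020543*(-3609) = 32555139687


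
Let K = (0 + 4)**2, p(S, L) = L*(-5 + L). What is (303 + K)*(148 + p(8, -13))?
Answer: 121858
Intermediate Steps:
K = 16 (K = 4**2 = 16)
(303 + K)*(148 + p(8, -13)) = (303 + 16)*(148 - 13*(-5 - 13)) = 319*(148 - 13*(-18)) = 319*(148 + 234) = 319*382 = 121858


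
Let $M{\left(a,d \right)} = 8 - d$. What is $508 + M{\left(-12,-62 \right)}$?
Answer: $578$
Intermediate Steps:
$508 + M{\left(-12,-62 \right)} = 508 + \left(8 - -62\right) = 508 + \left(8 + 62\right) = 508 + 70 = 578$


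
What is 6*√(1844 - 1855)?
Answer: 6*I*√11 ≈ 19.9*I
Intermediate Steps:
6*√(1844 - 1855) = 6*√(-11) = 6*(I*√11) = 6*I*√11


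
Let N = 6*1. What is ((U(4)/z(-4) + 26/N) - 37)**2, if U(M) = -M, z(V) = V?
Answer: 9025/9 ≈ 1002.8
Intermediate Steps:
N = 6
((U(4)/z(-4) + 26/N) - 37)**2 = ((-1*4/(-4) + 26/6) - 37)**2 = ((-4*(-1/4) + 26*(1/6)) - 37)**2 = ((1 + 13/3) - 37)**2 = (16/3 - 37)**2 = (-95/3)**2 = 9025/9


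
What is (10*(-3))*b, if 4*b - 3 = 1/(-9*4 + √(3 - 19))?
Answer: -14625/656 + 15*I/656 ≈ -22.294 + 0.022866*I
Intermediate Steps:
b = ¾ + (-36 - 4*I)/5248 (b = ¾ + 1/(4*(-9*4 + √(3 - 19))) = ¾ + 1/(4*(-36 + √(-16))) = ¾ + 1/(4*(-36 + 4*I)) = ¾ + ((-36 - 4*I)/1312)/4 = ¾ + (-36 - 4*I)/5248 ≈ 0.74314 - 0.0007622*I)
(10*(-3))*b = (10*(-3))*(975/1312 - I/1312) = -30*(975/1312 - I/1312) = -14625/656 + 15*I/656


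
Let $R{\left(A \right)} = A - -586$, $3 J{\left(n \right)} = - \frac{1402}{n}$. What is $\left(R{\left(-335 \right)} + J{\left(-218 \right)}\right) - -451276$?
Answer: $\frac{147650030}{327} \approx 4.5153 \cdot 10^{5}$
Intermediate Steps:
$J{\left(n \right)} = - \frac{1402}{3 n}$ ($J{\left(n \right)} = \frac{\left(-1402\right) \frac{1}{n}}{3} = - \frac{1402}{3 n}$)
$R{\left(A \right)} = 586 + A$ ($R{\left(A \right)} = A + 586 = 586 + A$)
$\left(R{\left(-335 \right)} + J{\left(-218 \right)}\right) - -451276 = \left(\left(586 - 335\right) - \frac{1402}{3 \left(-218\right)}\right) - -451276 = \left(251 - - \frac{701}{327}\right) + 451276 = \left(251 + \frac{701}{327}\right) + 451276 = \frac{82778}{327} + 451276 = \frac{147650030}{327}$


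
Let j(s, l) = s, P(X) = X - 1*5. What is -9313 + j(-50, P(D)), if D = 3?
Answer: -9363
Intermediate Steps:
P(X) = -5 + X (P(X) = X - 5 = -5 + X)
-9313 + j(-50, P(D)) = -9313 - 50 = -9363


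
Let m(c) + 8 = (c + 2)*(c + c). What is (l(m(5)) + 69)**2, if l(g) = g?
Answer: 17161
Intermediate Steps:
m(c) = -8 + 2*c*(2 + c) (m(c) = -8 + (c + 2)*(c + c) = -8 + (2 + c)*(2*c) = -8 + 2*c*(2 + c))
(l(m(5)) + 69)**2 = ((-8 + 2*5**2 + 4*5) + 69)**2 = ((-8 + 2*25 + 20) + 69)**2 = ((-8 + 50 + 20) + 69)**2 = (62 + 69)**2 = 131**2 = 17161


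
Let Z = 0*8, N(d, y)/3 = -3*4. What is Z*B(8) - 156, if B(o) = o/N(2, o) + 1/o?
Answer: -156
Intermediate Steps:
N(d, y) = -36 (N(d, y) = 3*(-3*4) = 3*(-12) = -36)
Z = 0
B(o) = 1/o - o/36 (B(o) = o/(-36) + 1/o = o*(-1/36) + 1/o = -o/36 + 1/o = 1/o - o/36)
Z*B(8) - 156 = 0*(1/8 - 1/36*8) - 156 = 0*(⅛ - 2/9) - 156 = 0*(-7/72) - 156 = 0 - 156 = -156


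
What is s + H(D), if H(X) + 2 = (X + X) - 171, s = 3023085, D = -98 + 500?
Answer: 3023716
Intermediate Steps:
D = 402
H(X) = -173 + 2*X (H(X) = -2 + ((X + X) - 171) = -2 + (2*X - 171) = -2 + (-171 + 2*X) = -173 + 2*X)
s + H(D) = 3023085 + (-173 + 2*402) = 3023085 + (-173 + 804) = 3023085 + 631 = 3023716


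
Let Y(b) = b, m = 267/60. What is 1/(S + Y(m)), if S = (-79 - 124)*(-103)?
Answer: 20/418269 ≈ 4.7816e-5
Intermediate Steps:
S = 20909 (S = -203*(-103) = 20909)
m = 89/20 (m = 267*(1/60) = 89/20 ≈ 4.4500)
1/(S + Y(m)) = 1/(20909 + 89/20) = 1/(418269/20) = 20/418269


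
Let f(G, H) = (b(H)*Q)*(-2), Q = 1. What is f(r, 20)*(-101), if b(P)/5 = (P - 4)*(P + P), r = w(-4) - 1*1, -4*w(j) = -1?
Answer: 646400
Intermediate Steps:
w(j) = 1/4 (w(j) = -1/4*(-1) = 1/4)
r = -3/4 (r = 1/4 - 1*1 = 1/4 - 1 = -3/4 ≈ -0.75000)
b(P) = 10*P*(-4 + P) (b(P) = 5*((P - 4)*(P + P)) = 5*((-4 + P)*(2*P)) = 5*(2*P*(-4 + P)) = 10*P*(-4 + P))
f(G, H) = -20*H*(-4 + H) (f(G, H) = ((10*H*(-4 + H))*1)*(-2) = (10*H*(-4 + H))*(-2) = -20*H*(-4 + H))
f(r, 20)*(-101) = (20*20*(4 - 1*20))*(-101) = (20*20*(4 - 20))*(-101) = (20*20*(-16))*(-101) = -6400*(-101) = 646400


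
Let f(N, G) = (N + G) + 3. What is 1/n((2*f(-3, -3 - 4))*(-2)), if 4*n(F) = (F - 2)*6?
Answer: 1/39 ≈ 0.025641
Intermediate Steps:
f(N, G) = 3 + G + N (f(N, G) = (G + N) + 3 = 3 + G + N)
n(F) = -3 + 3*F/2 (n(F) = ((F - 2)*6)/4 = ((-2 + F)*6)/4 = (-12 + 6*F)/4 = -3 + 3*F/2)
1/n((2*f(-3, -3 - 4))*(-2)) = 1/(-3 + 3*((2*(3 + (-3 - 4) - 3))*(-2))/2) = 1/(-3 + 3*((2*(3 - 7 - 3))*(-2))/2) = 1/(-3 + 3*((2*(-7))*(-2))/2) = 1/(-3 + 3*(-14*(-2))/2) = 1/(-3 + (3/2)*28) = 1/(-3 + 42) = 1/39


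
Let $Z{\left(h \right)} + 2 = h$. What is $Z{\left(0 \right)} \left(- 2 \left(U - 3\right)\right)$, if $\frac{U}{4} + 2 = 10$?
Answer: $116$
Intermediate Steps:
$U = 32$ ($U = -8 + 4 \cdot 10 = -8 + 40 = 32$)
$Z{\left(h \right)} = -2 + h$
$Z{\left(0 \right)} \left(- 2 \left(U - 3\right)\right) = \left(-2 + 0\right) \left(- 2 \left(32 - 3\right)\right) = - 2 \left(\left(-2\right) 29\right) = \left(-2\right) \left(-58\right) = 116$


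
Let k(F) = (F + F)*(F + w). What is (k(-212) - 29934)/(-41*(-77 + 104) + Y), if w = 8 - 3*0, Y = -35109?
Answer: -9427/6036 ≈ -1.5618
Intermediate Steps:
w = 8 (w = 8 + 0 = 8)
k(F) = 2*F*(8 + F) (k(F) = (F + F)*(F + 8) = (2*F)*(8 + F) = 2*F*(8 + F))
(k(-212) - 29934)/(-41*(-77 + 104) + Y) = (2*(-212)*(8 - 212) - 29934)/(-41*(-77 + 104) - 35109) = (2*(-212)*(-204) - 29934)/(-41*27 - 35109) = (86496 - 29934)/(-1107 - 35109) = 56562/(-36216) = 56562*(-1/36216) = -9427/6036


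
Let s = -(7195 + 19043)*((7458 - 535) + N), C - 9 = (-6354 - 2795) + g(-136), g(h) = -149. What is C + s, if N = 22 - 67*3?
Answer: -176958361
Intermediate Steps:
C = -9289 (C = 9 + ((-6354 - 2795) - 149) = 9 + (-9149 - 149) = 9 - 9298 = -9289)
N = -179 (N = 22 - 201 = -179)
s = -176949072 (s = -(7195 + 19043)*((7458 - 535) - 179) = -26238*(6923 - 179) = -26238*6744 = -1*176949072 = -176949072)
C + s = -9289 - 176949072 = -176958361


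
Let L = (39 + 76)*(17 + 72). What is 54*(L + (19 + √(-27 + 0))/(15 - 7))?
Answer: 2211273/4 + 81*I*√3/4 ≈ 5.5282e+5 + 35.074*I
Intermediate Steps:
L = 10235 (L = 115*89 = 10235)
54*(L + (19 + √(-27 + 0))/(15 - 7)) = 54*(10235 + (19 + √(-27 + 0))/(15 - 7)) = 54*(10235 + (19 + √(-27))/8) = 54*(10235 + (19 + 3*I*√3)*(⅛)) = 54*(10235 + (19/8 + 3*I*√3/8)) = 54*(81899/8 + 3*I*√3/8) = 2211273/4 + 81*I*√3/4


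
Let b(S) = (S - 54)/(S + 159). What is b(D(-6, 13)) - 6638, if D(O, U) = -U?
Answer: -969215/146 ≈ -6638.5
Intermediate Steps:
b(S) = (-54 + S)/(159 + S)
b(D(-6, 13)) - 6638 = (-54 - 1*13)/(159 - 1*13) - 6638 = (-54 - 13)/(159 - 13) - 6638 = -67/146 - 6638 = -969215/146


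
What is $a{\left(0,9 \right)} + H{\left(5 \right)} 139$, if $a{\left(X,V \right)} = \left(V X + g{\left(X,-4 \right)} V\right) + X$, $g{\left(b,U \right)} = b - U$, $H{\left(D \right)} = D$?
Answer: $731$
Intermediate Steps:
$a{\left(X,V \right)} = X + V X + V \left(4 + X\right)$ ($a{\left(X,V \right)} = \left(V X + \left(X - -4\right) V\right) + X = \left(V X + \left(X + 4\right) V\right) + X = \left(V X + \left(4 + X\right) V\right) + X = \left(V X + V \left(4 + X\right)\right) + X = X + V X + V \left(4 + X\right)$)
$a{\left(0,9 \right)} + H{\left(5 \right)} 139 = \left(0 + 9 \cdot 0 + 9 \left(4 + 0\right)\right) + 5 \cdot 139 = \left(0 + 0 + 9 \cdot 4\right) + 695 = \left(0 + 0 + 36\right) + 695 = 36 + 695 = 731$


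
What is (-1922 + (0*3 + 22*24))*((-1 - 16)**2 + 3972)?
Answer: -5939834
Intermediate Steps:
(-1922 + (0*3 + 22*24))*((-1 - 16)**2 + 3972) = (-1922 + (0 + 528))*((-17)**2 + 3972) = (-1922 + 528)*(289 + 3972) = -1394*4261 = -5939834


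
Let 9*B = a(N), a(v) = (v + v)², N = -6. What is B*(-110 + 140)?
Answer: 480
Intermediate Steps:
a(v) = 4*v² (a(v) = (2*v)² = 4*v²)
B = 16 (B = (4*(-6)²)/9 = (4*36)/9 = (⅑)*144 = 16)
B*(-110 + 140) = 16*(-110 + 140) = 16*30 = 480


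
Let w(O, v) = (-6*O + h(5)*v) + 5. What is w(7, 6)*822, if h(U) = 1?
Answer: -25482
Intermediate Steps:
w(O, v) = 5 + v - 6*O (w(O, v) = (-6*O + 1*v) + 5 = (-6*O + v) + 5 = (v - 6*O) + 5 = 5 + v - 6*O)
w(7, 6)*822 = (5 + 6 - 6*7)*822 = (5 + 6 - 42)*822 = -31*822 = -25482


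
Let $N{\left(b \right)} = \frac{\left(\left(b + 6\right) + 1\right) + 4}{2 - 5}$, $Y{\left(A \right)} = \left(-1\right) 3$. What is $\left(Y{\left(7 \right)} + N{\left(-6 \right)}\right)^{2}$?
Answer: $\frac{196}{9} \approx 21.778$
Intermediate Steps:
$Y{\left(A \right)} = -3$
$N{\left(b \right)} = - \frac{11}{3} - \frac{b}{3}$ ($N{\left(b \right)} = \frac{\left(\left(6 + b\right) + 1\right) + 4}{-3} = \left(\left(7 + b\right) + 4\right) \left(- \frac{1}{3}\right) = \left(11 + b\right) \left(- \frac{1}{3}\right) = - \frac{11}{3} - \frac{b}{3}$)
$\left(Y{\left(7 \right)} + N{\left(-6 \right)}\right)^{2} = \left(-3 - \frac{5}{3}\right)^{2} = \left(- \frac{14}{3}\right)^{2} = \frac{196}{9}$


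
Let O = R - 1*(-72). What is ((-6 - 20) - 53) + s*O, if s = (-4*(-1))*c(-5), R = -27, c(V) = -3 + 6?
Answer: 461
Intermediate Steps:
c(V) = 3
O = 45 (O = -27 - 1*(-72) = -27 + 72 = 45)
s = 12 (s = -4*(-1)*3 = 4*3 = 12)
((-6 - 20) - 53) + s*O = ((-6 - 20) - 53) + 12*45 = (-26 - 53) + 540 = -79 + 540 = 461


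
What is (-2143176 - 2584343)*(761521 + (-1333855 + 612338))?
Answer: -189119670076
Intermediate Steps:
(-2143176 - 2584343)*(761521 + (-1333855 + 612338)) = -4727519*(761521 - 721517) = -4727519*40004 = -189119670076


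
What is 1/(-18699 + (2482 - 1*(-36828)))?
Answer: 1/20611 ≈ 4.8518e-5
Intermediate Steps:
1/(-18699 + (2482 - 1*(-36828))) = 1/(-18699 + (2482 + 36828)) = 1/(-18699 + 39310) = 1/20611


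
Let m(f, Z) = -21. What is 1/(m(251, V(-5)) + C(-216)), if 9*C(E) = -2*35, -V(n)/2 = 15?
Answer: -9/259 ≈ -0.034749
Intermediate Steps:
V(n) = -30 (V(n) = -2*15 = -30)
C(E) = -70/9 (C(E) = (-2*35)/9 = (⅑)*(-70) = -70/9)
1/(m(251, V(-5)) + C(-216)) = 1/(-21 - 70/9) = 1/(-259/9) = -9/259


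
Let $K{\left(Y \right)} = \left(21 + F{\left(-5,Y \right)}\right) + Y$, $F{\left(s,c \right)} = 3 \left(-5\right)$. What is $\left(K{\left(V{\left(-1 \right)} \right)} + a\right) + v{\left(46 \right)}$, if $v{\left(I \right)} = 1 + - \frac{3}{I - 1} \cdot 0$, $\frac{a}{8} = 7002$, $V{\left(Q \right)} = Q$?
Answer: $56022$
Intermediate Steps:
$F{\left(s,c \right)} = -15$
$K{\left(Y \right)} = 6 + Y$ ($K{\left(Y \right)} = \left(21 - 15\right) + Y = 6 + Y$)
$a = 56016$ ($a = 8 \cdot 7002 = 56016$)
$v{\left(I \right)} = 1$ ($v{\left(I \right)} = 1 + - \frac{3}{I - 1} \cdot 0 = 1 + - \frac{3}{-1 + I} 0 = 1 + 0 = 1$)
$\left(K{\left(V{\left(-1 \right)} \right)} + a\right) + v{\left(46 \right)} = \left(\left(6 - 1\right) + 56016\right) + 1 = \left(5 + 56016\right) + 1 = 56021 + 1 = 56022$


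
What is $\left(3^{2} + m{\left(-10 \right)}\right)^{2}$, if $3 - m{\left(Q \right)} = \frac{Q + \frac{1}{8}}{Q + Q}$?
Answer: $\frac{3389281}{25600} \approx 132.39$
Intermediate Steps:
$m{\left(Q \right)} = 3 - \frac{\frac{1}{8} + Q}{2 Q}$ ($m{\left(Q \right)} = 3 - \frac{Q + \frac{1}{8}}{Q + Q} = 3 - \frac{Q + \frac{1}{8}}{2 Q} = 3 - \left(\frac{1}{8} + Q\right) \frac{1}{2 Q} = 3 - \frac{\frac{1}{8} + Q}{2 Q}$)
$\left(3^{2} + m{\left(-10 \right)}\right)^{2} = \left(3^{2} + \frac{-1 + 40 \left(-10\right)}{16 \left(-10\right)}\right)^{2} = \left(9 + \frac{1}{16} \left(- \frac{1}{10}\right) \left(-1 - 400\right)\right)^{2} = \left(9 + \frac{1}{16} \left(- \frac{1}{10}\right) \left(-401\right)\right)^{2} = \left(9 + \frac{401}{160}\right)^{2} = \left(\frac{1841}{160}\right)^{2} = \frac{3389281}{25600}$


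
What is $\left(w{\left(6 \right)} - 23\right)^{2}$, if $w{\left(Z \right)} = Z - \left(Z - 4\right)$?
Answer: $361$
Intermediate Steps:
$w{\left(Z \right)} = 4$ ($w{\left(Z \right)} = Z - \left(-4 + Z\right) = 4$)
$\left(w{\left(6 \right)} - 23\right)^{2} = \left(4 - 23\right)^{2} = \left(-19\right)^{2} = 361$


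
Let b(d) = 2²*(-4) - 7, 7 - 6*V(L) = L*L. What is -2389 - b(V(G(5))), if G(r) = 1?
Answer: -2366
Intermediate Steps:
V(L) = 7/6 - L²/6 (V(L) = 7/6 - L*L/6 = 7/6 - L²/6)
b(d) = -23 (b(d) = 4*(-4) - 7 = -16 - 7 = -23)
-2389 - b(V(G(5))) = -2389 - 1*(-23) = -2389 + 23 = -2366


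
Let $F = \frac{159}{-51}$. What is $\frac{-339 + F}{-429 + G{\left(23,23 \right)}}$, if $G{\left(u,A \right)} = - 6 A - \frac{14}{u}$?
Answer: $\frac{133768}{221935} \approx 0.60273$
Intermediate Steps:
$G{\left(u,A \right)} = - \frac{14}{u} - 6 A$
$F = - \frac{53}{17}$ ($F = 159 \left(- \frac{1}{51}\right) = - \frac{53}{17} \approx -3.1176$)
$\frac{-339 + F}{-429 + G{\left(23,23 \right)}} = \frac{-339 - \frac{53}{17}}{-429 - \left(138 + \frac{14}{23}\right)} = - \frac{5816}{17 \left(-429 - \frac{3188}{23}\right)} = - \frac{5816}{17 \left(- \frac{13055}{23}\right)} = \left(- \frac{5816}{17}\right) \left(- \frac{23}{13055}\right) = \frac{133768}{221935}$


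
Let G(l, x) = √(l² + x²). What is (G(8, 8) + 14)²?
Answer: 324 + 224*√2 ≈ 640.78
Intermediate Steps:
(G(8, 8) + 14)² = (√(8² + 8²) + 14)² = (√(64 + 64) + 14)² = (√128 + 14)² = (8*√2 + 14)² = (14 + 8*√2)²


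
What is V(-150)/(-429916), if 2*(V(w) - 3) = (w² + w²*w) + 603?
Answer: 3351891/859832 ≈ 3.8983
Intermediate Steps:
V(w) = 609/2 + w²/2 + w³/2 (V(w) = 3 + ((w² + w²*w) + 603)/2 = 3 + ((w² + w³) + 603)/2 = 3 + (603 + w² + w³)/2 = 3 + (603/2 + w²/2 + w³/2) = 609/2 + w²/2 + w³/2)
V(-150)/(-429916) = (609/2 + (½)*(-150)² + (½)*(-150)³)/(-429916) = (609/2 + (½)*22500 + (½)*(-3375000))*(-1/429916) = (609/2 + 11250 - 1687500)*(-1/429916) = -3351891/2*(-1/429916) = 3351891/859832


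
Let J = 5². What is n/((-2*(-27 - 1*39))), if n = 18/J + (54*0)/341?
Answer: 3/550 ≈ 0.0054545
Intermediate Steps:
J = 25
n = 18/25 (n = 18/25 + (54*0)/341 = 18*(1/25) + 0*(1/341) = 18/25 + 0 = 18/25 ≈ 0.72000)
n/((-2*(-27 - 1*39))) = 18/(25*((-2*(-27 - 1*39)))) = 18/(25*((-2*(-27 - 39)))) = 18/(25*((-2*(-66)))) = (18/25)/132 = (18/25)*(1/132) = 3/550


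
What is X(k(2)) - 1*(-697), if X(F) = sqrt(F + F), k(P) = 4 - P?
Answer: 699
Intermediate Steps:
X(F) = sqrt(2)*sqrt(F) (X(F) = sqrt(2*F) = sqrt(2)*sqrt(F))
X(k(2)) - 1*(-697) = sqrt(2)*sqrt(4 - 1*2) - 1*(-697) = sqrt(2)*sqrt(4 - 2) + 697 = sqrt(2)*sqrt(2) + 697 = 2 + 697 = 699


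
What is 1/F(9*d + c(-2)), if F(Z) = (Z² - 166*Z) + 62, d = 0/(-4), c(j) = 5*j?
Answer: 1/1822 ≈ 0.00054885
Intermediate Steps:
d = 0 (d = 0*(-¼) = 0)
F(Z) = 62 + Z² - 166*Z
1/F(9*d + c(-2)) = 1/(62 + (9*0 + 5*(-2))² - 166*(9*0 + 5*(-2))) = 1/(62 + (0 - 10)² - 166*(0 - 10)) = 1/(62 + (-10)² - 166*(-10)) = 1/(62 + 100 + 1660) = 1/1822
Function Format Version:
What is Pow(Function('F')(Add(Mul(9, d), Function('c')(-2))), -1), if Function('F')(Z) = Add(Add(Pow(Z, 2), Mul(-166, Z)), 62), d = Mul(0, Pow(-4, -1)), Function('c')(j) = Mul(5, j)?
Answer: Rational(1, 1822) ≈ 0.00054885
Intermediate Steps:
d = 0 (d = Mul(0, Rational(-1, 4)) = 0)
Function('F')(Z) = Add(62, Pow(Z, 2), Mul(-166, Z))
Pow(Function('F')(Add(Mul(9, d), Function('c')(-2))), -1) = Pow(Add(62, Pow(Add(Mul(9, 0), Mul(5, -2)), 2), Mul(-166, Add(Mul(9, 0), Mul(5, -2)))), -1) = Pow(Add(62, Pow(Add(0, -10), 2), Mul(-166, Add(0, -10))), -1) = Pow(Add(62, Pow(-10, 2), Mul(-166, -10)), -1) = Pow(Add(62, 100, 1660), -1) = Pow(1822, -1) = Rational(1, 1822)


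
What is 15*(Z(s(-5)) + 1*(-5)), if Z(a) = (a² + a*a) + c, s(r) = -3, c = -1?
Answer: 180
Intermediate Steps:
Z(a) = -1 + 2*a² (Z(a) = (a² + a*a) - 1 = (a² + a²) - 1 = 2*a² - 1 = -1 + 2*a²)
15*(Z(s(-5)) + 1*(-5)) = 15*((-1 + 2*(-3)²) + 1*(-5)) = 15*((-1 + 2*9) - 5) = 15*((-1 + 18) - 5) = 15*(17 - 5) = 15*12 = 180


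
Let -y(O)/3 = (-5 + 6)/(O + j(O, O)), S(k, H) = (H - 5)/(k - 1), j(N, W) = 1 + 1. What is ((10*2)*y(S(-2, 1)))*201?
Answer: -3618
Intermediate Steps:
j(N, W) = 2
S(k, H) = (-5 + H)/(-1 + k)
y(O) = -3/(2 + O) (y(O) = -3*(-5 + 6)/(O + 2) = -3/(2 + O))
((10*2)*y(S(-2, 1)))*201 = ((10*2)*(-3/(2 + (-5 + 1)/(-1 - 2))))*201 = (20*(-3/(2 - 4/(-3))))*201 = (20*(-3/(2 - ⅓*(-4))))*201 = (20*(-3/(2 + 4/3)))*201 = (20*(-3/10/3))*201 = (20*(-3*3/10))*201 = (20*(-9/10))*201 = -18*201 = -3618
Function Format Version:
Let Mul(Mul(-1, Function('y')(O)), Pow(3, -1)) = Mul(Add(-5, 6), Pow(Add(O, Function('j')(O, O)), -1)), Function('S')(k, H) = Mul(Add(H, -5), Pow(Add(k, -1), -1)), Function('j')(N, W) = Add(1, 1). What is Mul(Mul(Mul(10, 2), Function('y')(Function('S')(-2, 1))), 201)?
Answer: -3618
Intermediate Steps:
Function('j')(N, W) = 2
Function('S')(k, H) = Mul(Pow(Add(-1, k), -1), Add(-5, H)) (Function('S')(k, H) = Mul(Add(-5, H), Pow(Add(-1, k), -1)) = Mul(Pow(Add(-1, k), -1), Add(-5, H)))
Function('y')(O) = Mul(-3, Pow(Add(2, O), -1)) (Function('y')(O) = Mul(-3, Mul(Add(-5, 6), Pow(Add(O, 2), -1))) = Mul(-3, Mul(1, Pow(Add(2, O), -1))) = Mul(-3, Pow(Add(2, O), -1)))
Mul(Mul(Mul(10, 2), Function('y')(Function('S')(-2, 1))), 201) = Mul(Mul(Mul(10, 2), Mul(-3, Pow(Add(2, Mul(Pow(Add(-1, -2), -1), Add(-5, 1))), -1))), 201) = Mul(Mul(20, Mul(-3, Pow(Add(2, Mul(Pow(-3, -1), -4)), -1))), 201) = Mul(Mul(20, Mul(-3, Pow(Add(2, Mul(Rational(-1, 3), -4)), -1))), 201) = Mul(Mul(20, Mul(-3, Pow(Add(2, Rational(4, 3)), -1))), 201) = Mul(Mul(20, Mul(-3, Pow(Rational(10, 3), -1))), 201) = Mul(Mul(20, Mul(-3, Rational(3, 10))), 201) = Mul(Mul(20, Rational(-9, 10)), 201) = Mul(-18, 201) = -3618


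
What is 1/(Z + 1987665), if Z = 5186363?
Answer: 1/7174028 ≈ 1.3939e-7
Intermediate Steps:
1/(Z + 1987665) = 1/(5186363 + 1987665) = 1/7174028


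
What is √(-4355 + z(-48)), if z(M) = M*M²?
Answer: I*√114947 ≈ 339.04*I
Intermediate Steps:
z(M) = M³
√(-4355 + z(-48)) = √(-4355 + (-48)³) = √(-4355 - 110592) = √(-114947) = I*√114947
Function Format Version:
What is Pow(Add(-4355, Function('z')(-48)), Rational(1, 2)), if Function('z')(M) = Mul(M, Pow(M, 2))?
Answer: Mul(I, Pow(114947, Rational(1, 2))) ≈ Mul(339.04, I)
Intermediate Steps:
Function('z')(M) = Pow(M, 3)
Pow(Add(-4355, Function('z')(-48)), Rational(1, 2)) = Pow(Add(-4355, Pow(-48, 3)), Rational(1, 2)) = Pow(Add(-4355, -110592), Rational(1, 2)) = Pow(-114947, Rational(1, 2)) = Mul(I, Pow(114947, Rational(1, 2)))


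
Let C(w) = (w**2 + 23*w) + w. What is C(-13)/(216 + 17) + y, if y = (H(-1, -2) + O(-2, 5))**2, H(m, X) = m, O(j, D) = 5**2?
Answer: 134065/233 ≈ 575.39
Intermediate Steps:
C(w) = w**2 + 24*w
O(j, D) = 25
y = 576 (y = (-1 + 25)**2 = 24**2 = 576)
C(-13)/(216 + 17) + y = (-13*(24 - 13))/(216 + 17) + 576 = -13*11/233 + 576 = -143*1/233 + 576 = -143/233 + 576 = 134065/233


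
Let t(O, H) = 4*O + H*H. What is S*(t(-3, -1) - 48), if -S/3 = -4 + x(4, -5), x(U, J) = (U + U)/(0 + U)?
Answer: -354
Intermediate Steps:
t(O, H) = H² + 4*O (t(O, H) = 4*O + H² = H² + 4*O)
x(U, J) = 2 (x(U, J) = (2*U)/U = 2)
S = 6 (S = -3*(-4 + 2) = -3*(-2) = 6)
S*(t(-3, -1) - 48) = 6*(((-1)² + 4*(-3)) - 48) = 6*((1 - 12) - 48) = 6*(-11 - 48) = 6*(-59) = -354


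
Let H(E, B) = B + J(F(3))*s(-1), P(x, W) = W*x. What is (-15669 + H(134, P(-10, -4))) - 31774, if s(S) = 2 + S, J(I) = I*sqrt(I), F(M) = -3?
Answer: -47403 - 3*I*sqrt(3) ≈ -47403.0 - 5.1962*I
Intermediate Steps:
J(I) = I**(3/2)
H(E, B) = B - 3*I*sqrt(3) (H(E, B) = B + (-3)**(3/2)*(2 - 1) = B - 3*I*sqrt(3)*1 = B - 3*I*sqrt(3))
(-15669 + H(134, P(-10, -4))) - 31774 = (-15669 + (-4*(-10) - 3*I*sqrt(3))) - 31774 = (-15669 + (40 - 3*I*sqrt(3))) - 31774 = (-15629 - 3*I*sqrt(3)) - 31774 = -47403 - 3*I*sqrt(3)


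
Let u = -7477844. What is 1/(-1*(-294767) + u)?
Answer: -1/7183077 ≈ -1.3922e-7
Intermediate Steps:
1/(-1*(-294767) + u) = 1/(-1*(-294767) - 7477844) = 1/(294767 - 7477844) = 1/(-7183077) = -1/7183077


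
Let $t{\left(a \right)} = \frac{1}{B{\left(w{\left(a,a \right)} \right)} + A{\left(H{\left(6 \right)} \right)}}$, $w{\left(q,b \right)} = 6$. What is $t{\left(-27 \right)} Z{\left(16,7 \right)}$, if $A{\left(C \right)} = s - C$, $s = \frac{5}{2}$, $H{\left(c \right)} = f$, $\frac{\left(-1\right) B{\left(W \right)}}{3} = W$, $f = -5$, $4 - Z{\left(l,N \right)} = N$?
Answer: $\frac{2}{7} \approx 0.28571$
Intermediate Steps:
$Z{\left(l,N \right)} = 4 - N$
$B{\left(W \right)} = - 3 W$
$H{\left(c \right)} = -5$
$s = \frac{5}{2}$ ($s = 5 \cdot \frac{1}{2} = \frac{5}{2} \approx 2.5$)
$A{\left(C \right)} = \frac{5}{2} - C$
$t{\left(a \right)} = - \frac{2}{21}$ ($t{\left(a \right)} = \frac{1}{\left(-3\right) 6 + \left(\frac{5}{2} - -5\right)} = \frac{1}{-18 + \left(\frac{5}{2} + 5\right)} = \frac{1}{-18 + \frac{15}{2}} = \frac{1}{- \frac{21}{2}} = - \frac{2}{21}$)
$t{\left(-27 \right)} Z{\left(16,7 \right)} = - \frac{2 \left(4 - 7\right)}{21} = \left(- \frac{2}{21}\right) \left(-3\right) = \frac{2}{7}$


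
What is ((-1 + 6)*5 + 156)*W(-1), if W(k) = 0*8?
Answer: 0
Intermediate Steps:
W(k) = 0
((-1 + 6)*5 + 156)*W(-1) = ((-1 + 6)*5 + 156)*0 = (5*5 + 156)*0 = (25 + 156)*0 = 181*0 = 0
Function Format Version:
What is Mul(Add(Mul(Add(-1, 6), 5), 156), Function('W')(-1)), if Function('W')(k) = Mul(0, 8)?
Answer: 0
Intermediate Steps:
Function('W')(k) = 0
Mul(Add(Mul(Add(-1, 6), 5), 156), Function('W')(-1)) = Mul(Add(Mul(Add(-1, 6), 5), 156), 0) = Mul(Add(Mul(5, 5), 156), 0) = Mul(Add(25, 156), 0) = Mul(181, 0) = 0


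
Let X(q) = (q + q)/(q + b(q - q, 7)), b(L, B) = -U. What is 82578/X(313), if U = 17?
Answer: 12221544/313 ≈ 39046.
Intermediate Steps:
b(L, B) = -17 (b(L, B) = -1*17 = -17)
X(q) = 2*q/(-17 + q) (X(q) = (q + q)/(q - 17) = (2*q)/(-17 + q) = 2*q/(-17 + q))
82578/X(313) = 82578/((2*313/(-17 + 313))) = 82578/((2*313/296)) = 82578/((2*313*(1/296))) = 82578/(313/148) = 82578*(148/313) = 12221544/313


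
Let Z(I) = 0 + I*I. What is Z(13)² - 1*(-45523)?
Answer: 74084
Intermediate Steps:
Z(I) = I² (Z(I) = 0 + I² = I²)
Z(13)² - 1*(-45523) = (13²)² - 1*(-45523) = 169² + 45523 = 28561 + 45523 = 74084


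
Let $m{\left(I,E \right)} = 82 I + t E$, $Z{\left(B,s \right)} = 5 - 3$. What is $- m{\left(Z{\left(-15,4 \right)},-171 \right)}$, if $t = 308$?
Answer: $52504$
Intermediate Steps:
$Z{\left(B,s \right)} = 2$ ($Z{\left(B,s \right)} = 5 - 3 = 2$)
$m{\left(I,E \right)} = 82 I + 308 E$
$- m{\left(Z{\left(-15,4 \right)},-171 \right)} = - (82 \cdot 2 + 308 \left(-171\right)) = - (164 - 52668) = \left(-1\right) \left(-52504\right) = 52504$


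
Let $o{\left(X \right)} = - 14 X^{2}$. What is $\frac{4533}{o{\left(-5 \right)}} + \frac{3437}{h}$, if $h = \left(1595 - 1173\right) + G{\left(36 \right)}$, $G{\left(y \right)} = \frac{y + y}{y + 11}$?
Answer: $- \frac{8423812}{1741775} \approx -4.8363$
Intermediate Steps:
$G{\left(y \right)} = \frac{2 y}{11 + y}$
$h = \frac{19906}{47}$ ($h = \left(1595 - 1173\right) + 2 \cdot 36 \frac{1}{11 + 36} = 422 + 2 \cdot 36 \cdot \frac{1}{47} = 422 + \frac{72}{47} = \frac{19906}{47} \approx 423.53$)
$\frac{4533}{o{\left(-5 \right)}} + \frac{3437}{h} = \frac{4533}{\left(-14\right) \left(-5\right)^{2}} + \frac{3437}{\frac{19906}{47}} = \frac{4533}{\left(-14\right) 25} + 3437 \cdot \frac{47}{19906} = \frac{4533}{-350} + \frac{161539}{19906} = 4533 \left(- \frac{1}{350}\right) + \frac{161539}{19906} = - \frac{4533}{350} + \frac{161539}{19906} = - \frac{8423812}{1741775}$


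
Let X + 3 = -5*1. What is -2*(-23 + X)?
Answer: 62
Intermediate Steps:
X = -8 (X = -3 - 5*1 = -3 - 5 = -8)
-2*(-23 + X) = -2*(-23 - 8) = -2*(-31) = 62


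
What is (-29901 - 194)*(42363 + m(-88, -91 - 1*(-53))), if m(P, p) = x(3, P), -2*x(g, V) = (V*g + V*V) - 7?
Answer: -2324929035/2 ≈ -1.1625e+9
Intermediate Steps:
x(g, V) = 7/2 - V**2/2 - V*g/2 (x(g, V) = -((V*g + V*V) - 7)/2 = -((V*g + V**2) - 7)/2 = -((V**2 + V*g) - 7)/2 = -(-7 + V**2 + V*g)/2 = 7/2 - V**2/2 - V*g/2)
m(P, p) = 7/2 - 3*P/2 - P**2/2 (m(P, p) = 7/2 - P**2/2 - 1/2*P*3 = 7/2 - P**2/2 - 3*P/2 = 7/2 - 3*P/2 - P**2/2)
(-29901 - 194)*(42363 + m(-88, -91 - 1*(-53))) = (-29901 - 194)*(42363 + (7/2 - 3/2*(-88) - 1/2*(-88)**2)) = -30095*(42363 + (7/2 + 132 - 1/2*7744)) = -30095*(42363 + (7/2 + 132 - 3872)) = -30095*(42363 - 7473/2) = -30095*77253/2 = -2324929035/2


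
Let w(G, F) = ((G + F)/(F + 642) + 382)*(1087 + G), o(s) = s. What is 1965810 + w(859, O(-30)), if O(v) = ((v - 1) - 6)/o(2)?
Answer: 3381621180/1247 ≈ 2.7118e+6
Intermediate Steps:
O(v) = -7/2 + v/2 (O(v) = ((v - 1) - 6)/2 = ((-1 + v) - 6)*(1/2) = (-7 + v)*(1/2) = -7/2 + v/2)
w(G, F) = (382 + (F + G)/(642 + F))*(1087 + G) (w(G, F) = ((F + G)/(642 + F) + 382)*(1087 + G) = (382 + (F + G)/(642 + F))*(1087 + G))
1965810 + w(859, O(-30)) = 1965810 + (266580228 + 859**2 + 246331*859 + 416321*(-7/2 + (1/2)*(-30)) + 383*(-7/2 + (1/2)*(-30))*859)/(642 + (-7/2 + (1/2)*(-30))) = 1965810 + (266580228 + 737881 + 211598329 + 416321*(-7/2 - 15) + 383*(-7/2 - 15)*859)/(642 + (-7/2 - 15)) = 1965810 + (266580228 + 737881 + 211598329 + 416321*(-37/2) + 383*(-37/2)*859)/(642 - 37/2) = 1965810 + (266580228 + 737881 + 211598329 - 15403877/2 - 12172889/2)/(1247/2) = 1965810 + (2/1247)*465128055 = 1965810 + 930256110/1247 = 3381621180/1247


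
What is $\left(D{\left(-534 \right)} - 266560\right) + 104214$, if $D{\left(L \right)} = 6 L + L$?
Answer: $-166084$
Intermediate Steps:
$D{\left(L \right)} = 7 L$
$\left(D{\left(-534 \right)} - 266560\right) + 104214 = \left(7 \left(-534\right) - 266560\right) + 104214 = \left(-3738 - 266560\right) + 104214 = -270298 + 104214 = -166084$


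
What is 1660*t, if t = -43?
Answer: -71380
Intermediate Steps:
1660*t = 1660*(-43) = -71380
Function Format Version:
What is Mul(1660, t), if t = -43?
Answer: -71380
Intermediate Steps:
Mul(1660, t) = Mul(1660, -43) = -71380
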